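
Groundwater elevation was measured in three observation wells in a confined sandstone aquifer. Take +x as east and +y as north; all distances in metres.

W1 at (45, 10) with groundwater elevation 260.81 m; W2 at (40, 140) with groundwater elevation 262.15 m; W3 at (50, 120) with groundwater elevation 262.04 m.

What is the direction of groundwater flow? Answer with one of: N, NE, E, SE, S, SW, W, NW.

Taking W1 as reference: W2−W1 = (-5, 130, +1.34); W3−W1 = (5, 110, +1.23).
Solve a·Δx + b·Δy = Δh: det = (-5)·110 − 5·130 = -1200.
∂h/∂x = [(+1.34)·110 − (+1.23)·130] / -1200 = +0.01042
∂h/∂y = [(-5)·(+1.23) − 5·(+1.34)] / -1200 = +0.01071
Flow = −∇h = (-0.01042 east, -0.01071 north), which points southwest.

SW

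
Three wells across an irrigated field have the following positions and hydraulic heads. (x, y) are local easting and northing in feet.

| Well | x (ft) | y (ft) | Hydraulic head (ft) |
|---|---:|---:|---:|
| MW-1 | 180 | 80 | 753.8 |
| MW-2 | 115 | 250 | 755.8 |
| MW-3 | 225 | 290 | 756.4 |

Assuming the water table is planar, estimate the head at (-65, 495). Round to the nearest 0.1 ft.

758.6 ft

Three-point gradient (reference MW-1): Δ to MW-2 = (-65, 170, +2.0), Δ to MW-3 = (45, 210, +2.6).
∂h/∂x = +0.001033, ∂h/∂y = +0.01216 (det = -21300).
h(-65, 495) = 753.8 + (+0.001033)·(-245) + (+0.01216)·(415) = 753.8 -0.253 +5.046 = 758.593 ft.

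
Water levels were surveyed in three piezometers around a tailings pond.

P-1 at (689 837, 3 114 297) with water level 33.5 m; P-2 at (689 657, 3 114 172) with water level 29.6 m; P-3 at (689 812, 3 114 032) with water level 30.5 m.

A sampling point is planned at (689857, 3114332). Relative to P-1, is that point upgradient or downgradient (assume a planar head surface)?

upgradient

Taking P-1 as reference: P-2−P-1 = (-180, -125, -3.9); P-3−P-1 = (-25, -265, -3.0).
Solve a·Δx + b·Δy = Δh: det = (-180)·(-265) − (-25)·(-125) = 44575.
∂h/∂x = [(-3.9)·(-265) − (-3.0)·(-125)] / 44575 = +0.01477
∂h/∂y = [(-180)·(-3.0) − (-25)·(-3.9)] / 44575 = +0.009927
Head at (689857, 3114332) = 33.5 + (+0.01477)·(20) + (+0.009927)·(35) = 34.14 m.
That is higher than the 33.5 m at P-1, so the point is upgradient.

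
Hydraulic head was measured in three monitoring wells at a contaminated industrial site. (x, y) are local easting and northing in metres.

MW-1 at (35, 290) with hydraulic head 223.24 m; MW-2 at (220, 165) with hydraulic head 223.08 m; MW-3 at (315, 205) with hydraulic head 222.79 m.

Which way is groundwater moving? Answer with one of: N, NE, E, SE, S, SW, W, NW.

Three-point gradient (reference MW-1): Δ to MW-2 = (185, -125, -0.16), Δ to MW-3 = (280, -85, -0.45).
∂h/∂x = -0.002213, ∂h/∂y = -0.001995 (det = 19275).
Flow = −∇h = (+0.002213 east, +0.001995 north), which points northeast.

NE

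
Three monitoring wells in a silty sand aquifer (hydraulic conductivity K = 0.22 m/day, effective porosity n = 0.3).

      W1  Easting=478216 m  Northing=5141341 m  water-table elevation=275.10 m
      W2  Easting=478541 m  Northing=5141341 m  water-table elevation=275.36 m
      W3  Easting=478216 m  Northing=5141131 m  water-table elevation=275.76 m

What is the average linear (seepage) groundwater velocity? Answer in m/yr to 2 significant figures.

∂h/∂x = (275.36 − 275.10) / (478541 − 478216) = +0.0008000
∂h/∂y = (275.76 − 275.10) / (5141131 − 5141341) = -0.003143
|∇h| = √(0.0008000² + -0.003143²) = 0.003243
Seepage velocity v = K·i/n = 0.22 × 0.003243 / 0.3 = 0.002378 m/day = 0.8686 m/yr.

0.87 m/yr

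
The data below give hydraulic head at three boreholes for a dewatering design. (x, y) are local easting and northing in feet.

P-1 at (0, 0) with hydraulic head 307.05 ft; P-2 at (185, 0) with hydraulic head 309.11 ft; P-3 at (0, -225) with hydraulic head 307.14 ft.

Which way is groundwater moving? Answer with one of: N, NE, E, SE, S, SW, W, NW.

W

∂h/∂x = (309.11 − 307.05) / (185 − 0) = +0.01114
∂h/∂y = (307.14 − 307.05) / (-225 − 0) = -0.0004000
Flow = −∇h = (-0.01114 east, +0.0004000 north), which points west.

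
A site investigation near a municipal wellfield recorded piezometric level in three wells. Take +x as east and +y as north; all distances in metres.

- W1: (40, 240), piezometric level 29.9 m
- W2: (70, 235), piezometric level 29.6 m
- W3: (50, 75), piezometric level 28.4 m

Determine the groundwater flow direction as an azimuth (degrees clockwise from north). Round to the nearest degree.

135°

Differences from W1: to W2 (Δx, Δy, Δh) = (30, -5, -0.3); to W3 = (10, -165, -1.5).
Solve a·Δx + b·Δy = Δh: det = 30·(-165) − 10·(-5) = -4900.
∂h/∂x = [(-0.3)·(-165) − (-1.5)·(-5)] / -4900 = -0.008571
∂h/∂y = [30·(-1.5) − 10·(-0.3)] / -4900 = +0.008571
Flow direction (−∇h) has components (+0.008571 E, -0.008571 N).
Azimuth = atan2(E, N) = atan2(+0.008571, -0.008571) = 135.0° ≈ 135°.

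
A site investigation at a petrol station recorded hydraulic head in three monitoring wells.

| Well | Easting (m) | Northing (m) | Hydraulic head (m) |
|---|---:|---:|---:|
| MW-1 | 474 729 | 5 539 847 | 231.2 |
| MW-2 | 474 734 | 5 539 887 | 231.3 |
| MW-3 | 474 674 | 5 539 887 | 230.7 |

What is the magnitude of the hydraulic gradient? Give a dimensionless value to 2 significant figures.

0.010

Differences from MW-1: to MW-2 (Δx, Δy, Δh) = (5, 40, +0.1); to MW-3 = (-55, 40, -0.5).
Solve a·Δx + b·Δy = Δh: det = 5·40 − (-55)·40 = 2400.
∂h/∂x = [(+0.1)·40 − (-0.5)·40] / 2400 = +0.01000
∂h/∂y = [5·(-0.5) − (-55)·(+0.1)] / 2400 = +0.001250
|∇h| = √(0.01000² + 0.001250²) = 0.01008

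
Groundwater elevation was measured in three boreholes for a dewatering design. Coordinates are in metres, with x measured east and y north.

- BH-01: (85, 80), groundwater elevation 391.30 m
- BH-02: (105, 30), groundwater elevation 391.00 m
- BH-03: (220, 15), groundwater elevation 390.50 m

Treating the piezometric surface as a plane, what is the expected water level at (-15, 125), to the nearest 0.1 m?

391.9 m

Three-point gradient (reference BH-01): Δ to BH-02 = (20, -50, -0.30), Δ to BH-03 = (135, -65, -0.80).
∂h/∂x = -0.003761, ∂h/∂y = +0.004495 (det = 5450).
h(-15, 125) = 391.30 + (-0.003761)·(-100) + (+0.004495)·(45) = 391.30 +0.376 +0.202 = 391.878 m.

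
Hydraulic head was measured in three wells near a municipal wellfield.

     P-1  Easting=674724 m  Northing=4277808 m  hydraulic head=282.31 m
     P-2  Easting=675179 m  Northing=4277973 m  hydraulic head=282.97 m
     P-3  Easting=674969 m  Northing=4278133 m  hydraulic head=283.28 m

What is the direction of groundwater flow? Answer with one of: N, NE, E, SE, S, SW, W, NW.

Taking P-1 as reference: P-2−P-1 = (455, 165, +0.66); P-3−P-1 = (245, 325, +0.97).
Determinant of the coordinate differences = 455·325 − 245·165 = 107450.
∂h/∂x = [(+0.66)·325 − (+0.97)·165] / 107450 = +0.0005067
∂h/∂y = [455·(+0.97) − 245·(+0.66)] / 107450 = +0.002603
Flow = −∇h = (-0.0005067 east, -0.002603 north), which points south.

S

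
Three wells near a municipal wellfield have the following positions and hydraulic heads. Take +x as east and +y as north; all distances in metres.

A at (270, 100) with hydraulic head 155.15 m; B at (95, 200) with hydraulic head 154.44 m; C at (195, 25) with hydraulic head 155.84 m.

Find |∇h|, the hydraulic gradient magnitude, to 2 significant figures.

Taking A as reference: B−A = (-175, 100, -0.71); C−A = (-75, -75, +0.69).
Determinant of the coordinate differences = (-175)·(-75) − (-75)·100 = 20625.
∂h/∂x = [(-0.71)·(-75) − (+0.69)·100] / 20625 = -0.0007636
∂h/∂y = [(-175)·(+0.69) − (-75)·(-0.71)] / 20625 = -0.008436
|∇h| = √(-0.0007636² + -0.008436²) = 0.00847

0.0085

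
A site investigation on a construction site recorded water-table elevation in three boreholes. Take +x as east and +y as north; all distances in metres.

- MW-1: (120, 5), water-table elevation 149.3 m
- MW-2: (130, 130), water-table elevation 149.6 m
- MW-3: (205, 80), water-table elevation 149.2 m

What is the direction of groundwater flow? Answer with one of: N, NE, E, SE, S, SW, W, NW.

SE

With h = a·x + b·y + c and MW-1 as origin, the differences give:
  10·a + 125·b = +0.3
  85·a + 75·b = -0.1
Eliminate b (×75 and ×125, subtract): -9875·a = 35.00 → a = ∂h/∂x = -0.003544
Back-substitute: b = ∂h/∂y = +0.002684.
Flow = −∇h = (+0.003544 east, -0.002684 north), which points southeast.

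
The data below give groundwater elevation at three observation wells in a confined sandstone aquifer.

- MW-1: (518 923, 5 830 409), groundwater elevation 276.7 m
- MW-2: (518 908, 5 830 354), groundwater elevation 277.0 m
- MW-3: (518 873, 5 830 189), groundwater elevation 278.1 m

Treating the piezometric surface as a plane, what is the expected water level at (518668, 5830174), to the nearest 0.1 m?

274.2 m

Taking MW-1 as reference: MW-2−MW-1 = (-15, -55, +0.3); MW-3−MW-1 = (-50, -220, +1.4).
Solve a·Δx + b·Δy = Δh: det = (-15)·(-220) − (-50)·(-55) = 550.
∂h/∂x = [(+0.3)·(-220) − (+1.4)·(-55)] / 550 = +0.02000
∂h/∂y = [(-15)·(+1.4) − (-50)·(+0.3)] / 550 = -0.01091
h(518668, 5830174) = 276.7 + (+0.02000)·(-255) + (-0.01091)·(-235) = 276.7 -5.100 +2.564 = 274.164 m.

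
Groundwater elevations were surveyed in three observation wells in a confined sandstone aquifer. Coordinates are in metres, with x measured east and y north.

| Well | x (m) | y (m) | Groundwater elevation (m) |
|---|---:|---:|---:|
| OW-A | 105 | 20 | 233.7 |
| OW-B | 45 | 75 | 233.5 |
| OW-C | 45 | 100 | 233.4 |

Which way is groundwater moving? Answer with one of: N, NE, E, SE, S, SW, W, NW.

With h = a·x + b·y + c and OW-A as origin, the differences give:
  (-60)·a + 55·b = -0.2
  (-60)·a + 80·b = -0.3
Eliminate b (×80 and ×55, subtract): -1500·a = 0.50 → a = ∂h/∂x = -0.0003333
Back-substitute: b = ∂h/∂y = -0.004000.
Flow = −∇h = (+0.0003333 east, +0.004000 north), which points north.

N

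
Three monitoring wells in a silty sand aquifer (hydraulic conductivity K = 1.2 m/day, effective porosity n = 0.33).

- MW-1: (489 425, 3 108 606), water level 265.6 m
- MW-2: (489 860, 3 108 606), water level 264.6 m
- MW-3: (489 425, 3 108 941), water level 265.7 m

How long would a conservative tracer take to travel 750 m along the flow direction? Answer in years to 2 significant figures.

240 years

∂h/∂x = (264.6 − 265.6) / (489860 − 489425) = -0.002299
∂h/∂y = (265.7 − 265.6) / (3108941 − 3108606) = +0.0002985
|∇h| = √(-0.002299² + 0.0002985²) = 0.002318
Seepage velocity v = K·i/n = 1.2 × 0.002318 / 0.33 = 0.008429 m/day.
t = 750 / 0.008429 = 8.898e+04 days = 244 years.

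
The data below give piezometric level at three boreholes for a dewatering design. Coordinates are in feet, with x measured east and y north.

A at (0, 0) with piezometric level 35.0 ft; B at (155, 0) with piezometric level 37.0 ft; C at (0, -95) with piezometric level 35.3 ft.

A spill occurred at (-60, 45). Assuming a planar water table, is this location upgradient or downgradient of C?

∂h/∂x = (37.0 − 35.0) / (155 − 0) = +0.01290
∂h/∂y = (35.3 − 35.0) / (-95 − 0) = -0.003158
Head at (-60, 45) = 35.0 + (+0.01290)·(-60) + (-0.003158)·(45) = 34.08 ft.
That is lower than the 35.3 ft at C, so the point is downgradient.

downgradient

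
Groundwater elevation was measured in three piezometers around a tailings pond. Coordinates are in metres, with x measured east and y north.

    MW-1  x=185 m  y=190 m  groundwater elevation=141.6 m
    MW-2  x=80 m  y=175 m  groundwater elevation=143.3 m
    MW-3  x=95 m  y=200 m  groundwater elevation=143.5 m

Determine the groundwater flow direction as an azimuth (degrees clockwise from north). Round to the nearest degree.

136°

With h = a·x + b·y + c and MW-1 as origin, the differences give:
  (-105)·a + (-15)·b = +1.7
  (-90)·a + 10·b = +1.9
Eliminate b (×10 and ×(-15), subtract): -2400·a = 45.50 → a = ∂h/∂x = -0.01896
Back-substitute: b = ∂h/∂y = +0.01937.
Flow direction (−∇h) has components (+0.01896 E, -0.01937 N).
Azimuth = atan2(E, N) = atan2(+0.01896, -0.01937) = 135.6° ≈ 136°.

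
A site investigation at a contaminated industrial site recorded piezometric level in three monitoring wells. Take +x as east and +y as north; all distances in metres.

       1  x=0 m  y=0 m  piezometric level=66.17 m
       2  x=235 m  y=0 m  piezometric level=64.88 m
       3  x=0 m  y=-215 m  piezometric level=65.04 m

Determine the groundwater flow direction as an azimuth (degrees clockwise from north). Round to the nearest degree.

∂h/∂x = (64.88 − 66.17) / (235 − 0) = -0.005489
∂h/∂y = (65.04 − 66.17) / (-215 − 0) = +0.005256
Flow direction (−∇h) has components (+0.005489 E, -0.005256 N).
Azimuth = atan2(E, N) = atan2(+0.005489, -0.005256) = 133.8° ≈ 134°.

134°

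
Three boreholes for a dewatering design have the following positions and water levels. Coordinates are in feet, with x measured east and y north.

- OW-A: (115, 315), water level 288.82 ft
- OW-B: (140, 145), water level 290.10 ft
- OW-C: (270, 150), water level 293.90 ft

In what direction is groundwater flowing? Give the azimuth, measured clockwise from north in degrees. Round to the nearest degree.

Three-point gradient (reference OW-A): Δ to OW-B = (25, -170, +1.28), Δ to OW-C = (155, -165, +5.08).
∂h/∂x = +0.02935, ∂h/∂y = -0.003213 (det = 22225).
Flow direction (−∇h) has components (-0.02935 E, +0.003213 N).
Azimuth = atan2(E, N) = atan2(-0.02935, +0.003213) = 276.2° ≈ 276°.

276°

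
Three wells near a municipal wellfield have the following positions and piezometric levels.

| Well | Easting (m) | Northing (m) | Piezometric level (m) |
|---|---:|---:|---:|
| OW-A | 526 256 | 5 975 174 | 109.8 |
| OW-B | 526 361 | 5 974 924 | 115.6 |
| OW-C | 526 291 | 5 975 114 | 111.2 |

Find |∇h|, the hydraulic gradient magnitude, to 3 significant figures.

With h = a·x + b·y + c and OW-A as origin, the differences give:
  105·a + (-250)·b = +5.8
  35·a + (-60)·b = +1.4
Eliminate b (×(-60) and ×(-250), subtract): 2450·a = 2.00 → a = ∂h/∂x = +0.0008163
Back-substitute: b = ∂h/∂y = -0.02286.
|∇h| = √(0.0008163² + -0.02286²) = 0.02287

0.0229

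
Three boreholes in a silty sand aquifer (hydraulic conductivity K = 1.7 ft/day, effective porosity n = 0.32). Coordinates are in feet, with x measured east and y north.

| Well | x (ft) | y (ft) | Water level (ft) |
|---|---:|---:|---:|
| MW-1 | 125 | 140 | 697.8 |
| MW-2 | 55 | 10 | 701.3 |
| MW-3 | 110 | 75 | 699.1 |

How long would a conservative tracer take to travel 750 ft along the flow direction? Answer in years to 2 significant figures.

Differences from MW-1: to MW-2 (Δx, Δy, Δh) = (-70, -130, +3.5); to MW-3 = (-15, -65, +1.3).
Solve a·Δx + b·Δy = Δh: det = (-70)·(-65) − (-15)·(-130) = 2600.
∂h/∂x = [(+3.5)·(-65) − (+1.3)·(-130)] / 2600 = -0.02250
∂h/∂y = [(-70)·(+1.3) − (-15)·(+3.5)] / 2600 = -0.01481
|∇h| = √(-0.02250² + -0.01481²) = 0.02694
Seepage velocity v = K·i/n = 1.7 × 0.02694 / 0.32 = 0.1431 ft/day.
t = 750 / 0.1431 = 5241 days = 14.3 years.

14 years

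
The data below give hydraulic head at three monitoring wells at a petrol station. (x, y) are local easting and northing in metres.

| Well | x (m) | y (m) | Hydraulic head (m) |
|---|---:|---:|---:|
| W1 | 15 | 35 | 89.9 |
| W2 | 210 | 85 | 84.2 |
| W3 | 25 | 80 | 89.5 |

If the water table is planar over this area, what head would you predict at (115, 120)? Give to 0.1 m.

86.8 m

Taking W1 as reference: W2−W1 = (195, 50, -5.7); W3−W1 = (10, 45, -0.4).
Solve a·Δx + b·Δy = Δh: det = 195·45 − 10·50 = 8275.
∂h/∂x = [(-5.7)·45 − (-0.4)·50] / 8275 = -0.02858
∂h/∂y = [195·(-0.4) − 10·(-5.7)] / 8275 = -0.002538
h(115, 120) = 89.9 + (-0.02858)·(100) + (-0.002538)·(85) = 89.9 -2.858 -0.216 = 86.826 m.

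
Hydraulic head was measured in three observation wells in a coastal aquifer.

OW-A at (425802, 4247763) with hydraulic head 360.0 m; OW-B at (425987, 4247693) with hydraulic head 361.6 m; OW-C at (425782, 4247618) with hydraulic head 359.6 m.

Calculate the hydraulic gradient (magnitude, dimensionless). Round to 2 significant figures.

Taking OW-A as reference: OW-B−OW-A = (185, -70, +1.6); OW-C−OW-A = (-20, -145, -0.4).
Determinant of the coordinate differences = 185·(-145) − (-20)·(-70) = -28225.
∂h/∂x = [(+1.6)·(-145) − (-0.4)·(-70)] / -28225 = +0.009212
∂h/∂y = [185·(-0.4) − (-20)·(+1.6)] / -28225 = +0.001488
|∇h| = √(0.009212² + 0.001488²) = 0.009331

0.0093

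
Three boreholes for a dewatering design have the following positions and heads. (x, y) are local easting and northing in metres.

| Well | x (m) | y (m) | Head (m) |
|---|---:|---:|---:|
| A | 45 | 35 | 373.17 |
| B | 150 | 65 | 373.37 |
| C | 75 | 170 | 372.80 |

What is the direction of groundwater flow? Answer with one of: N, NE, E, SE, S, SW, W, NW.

NW

With h = a·x + b·y + c and A as origin, the differences give:
  105·a + 30·b = +0.20
  30·a + 135·b = -0.37
Eliminate b (×135 and ×30, subtract): 13275·a = 38.100 → a = ∂h/∂x = +0.002870
Back-substitute: b = ∂h/∂y = -0.003379.
Flow = −∇h = (-0.002870 east, +0.003379 north), which points northwest.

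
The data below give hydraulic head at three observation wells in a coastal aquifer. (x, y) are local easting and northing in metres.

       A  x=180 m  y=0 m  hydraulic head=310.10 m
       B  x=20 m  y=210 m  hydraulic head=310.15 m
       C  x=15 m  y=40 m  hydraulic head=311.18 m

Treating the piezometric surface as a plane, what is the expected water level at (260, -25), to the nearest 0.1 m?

309.6 m

Taking A as reference: B−A = (-160, 210, +0.05); C−A = (-165, 40, +1.08).
Determinant of the coordinate differences = (-160)·40 − (-165)·210 = 28250.
∂h/∂x = [(+0.05)·40 − (+1.08)·210] / 28250 = -0.007958
∂h/∂y = [(-160)·(+1.08) − (-165)·(+0.05)] / 28250 = -0.005825
h(260, -25) = 310.10 + (-0.007958)·(80) + (-0.005825)·(-25) = 310.10 -0.637 +0.146 = 309.609 m.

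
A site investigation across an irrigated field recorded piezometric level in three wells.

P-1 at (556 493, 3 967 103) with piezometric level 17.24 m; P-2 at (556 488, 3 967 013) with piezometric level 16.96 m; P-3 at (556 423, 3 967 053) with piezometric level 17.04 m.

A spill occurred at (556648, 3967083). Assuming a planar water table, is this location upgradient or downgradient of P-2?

With h = a·x + b·y + c and P-1 as origin, the differences give:
  (-5)·a + (-90)·b = -0.28
  (-70)·a + (-50)·b = -0.20
Eliminate b (×(-50) and ×(-90), subtract): -6050·a = -4.000 → a = ∂h/∂x = +0.0006612
Back-substitute: b = ∂h/∂y = +0.003074.
Head at (556648, 3967083) = 17.24 + (+0.0006612)·(155) + (+0.003074)·(-20) = 17.28 m.
That is higher than the 16.96 m at P-2, so the point is upgradient.

upgradient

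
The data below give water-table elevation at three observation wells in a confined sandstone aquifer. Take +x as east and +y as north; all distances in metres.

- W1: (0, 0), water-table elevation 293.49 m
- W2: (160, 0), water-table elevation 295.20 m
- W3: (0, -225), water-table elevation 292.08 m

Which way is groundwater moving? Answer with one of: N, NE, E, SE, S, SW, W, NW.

∂h/∂x = (295.20 − 293.49) / (160 − 0) = +0.01069
∂h/∂y = (292.08 − 293.49) / (-225 − 0) = +0.006267
Flow = −∇h = (-0.01069 east, -0.006267 north), which points southwest.

SW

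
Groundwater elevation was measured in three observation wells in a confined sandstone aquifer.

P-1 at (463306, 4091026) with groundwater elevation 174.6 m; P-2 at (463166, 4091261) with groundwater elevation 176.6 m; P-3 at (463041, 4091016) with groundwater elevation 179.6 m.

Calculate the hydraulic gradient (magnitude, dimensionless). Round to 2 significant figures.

With h = a·x + b·y + c and P-1 as origin, the differences give:
  (-140)·a + 235·b = +2.0
  (-265)·a + (-10)·b = +5.0
Eliminate b (×(-10) and ×235, subtract): 63675·a = -1195.00 → a = ∂h/∂x = -0.01877
Back-substitute: b = ∂h/∂y = -0.002670.
|∇h| = √(-0.01877² + -0.002670²) = 0.01896

0.019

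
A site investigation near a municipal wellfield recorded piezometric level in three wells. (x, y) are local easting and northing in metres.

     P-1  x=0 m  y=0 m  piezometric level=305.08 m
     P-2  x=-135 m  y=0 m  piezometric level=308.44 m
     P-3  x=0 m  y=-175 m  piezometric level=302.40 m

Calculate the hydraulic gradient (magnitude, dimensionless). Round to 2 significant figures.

0.029

∂h/∂x = (308.44 − 305.08) / (-135 − 0) = -0.02489
∂h/∂y = (302.40 − 305.08) / (-175 − 0) = +0.01531
|∇h| = √(-0.02489² + 0.01531²) = 0.02922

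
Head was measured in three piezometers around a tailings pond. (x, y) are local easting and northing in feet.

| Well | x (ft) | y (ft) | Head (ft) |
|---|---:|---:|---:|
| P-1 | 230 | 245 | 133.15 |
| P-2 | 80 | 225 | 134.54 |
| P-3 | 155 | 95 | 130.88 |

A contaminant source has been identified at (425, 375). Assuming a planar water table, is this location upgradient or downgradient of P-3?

Differences from P-1: to P-2 (Δx, Δy, Δh) = (-150, -20, +1.39); to P-3 = (-75, -150, -2.27).
Solve a·Δx + b·Δy = Δh: det = (-150)·(-150) − (-75)·(-20) = 21000.
∂h/∂x = [(+1.39)·(-150) − (-2.27)·(-20)] / 21000 = -0.01209
∂h/∂y = [(-150)·(-2.27) − (-75)·(+1.39)] / 21000 = +0.02118
Head at (425, 375) = 133.15 + (-0.01209)·(195) + (+0.02118)·(130) = 133.55 ft.
That is higher than the 130.88 ft at P-3, so the point is upgradient.

upgradient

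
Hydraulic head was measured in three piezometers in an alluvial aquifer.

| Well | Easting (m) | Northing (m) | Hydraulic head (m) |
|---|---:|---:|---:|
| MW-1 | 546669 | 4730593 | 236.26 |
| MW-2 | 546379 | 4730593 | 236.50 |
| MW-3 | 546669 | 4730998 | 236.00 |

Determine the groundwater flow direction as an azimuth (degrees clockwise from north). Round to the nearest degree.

∂h/∂x = (236.50 − 236.26) / (546379 − 546669) = -0.0008276
∂h/∂y = (236.00 − 236.26) / (4730998 − 4730593) = -0.0006420
Flow direction (−∇h) has components (+0.0008276 E, +0.0006420 N).
Azimuth = atan2(E, N) = atan2(+0.0008276, +0.0006420) = 52.2° ≈ 052°.

052°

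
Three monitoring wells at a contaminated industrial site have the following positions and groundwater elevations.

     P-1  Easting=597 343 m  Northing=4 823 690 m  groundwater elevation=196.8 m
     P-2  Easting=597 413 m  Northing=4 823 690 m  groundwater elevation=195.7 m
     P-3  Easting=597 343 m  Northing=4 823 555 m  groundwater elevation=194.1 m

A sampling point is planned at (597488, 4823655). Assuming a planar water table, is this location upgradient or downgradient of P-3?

downgradient

∂h/∂x = (195.7 − 196.8) / (597413 − 597343) = -0.01571
∂h/∂y = (194.1 − 196.8) / (4823555 − 4823690) = +0.02000
Head at (597488, 4823655) = 196.8 + (-0.01571)·(145) + (+0.02000)·(-35) = 193.82 m.
That is lower than the 194.1 m at P-3, so the point is downgradient.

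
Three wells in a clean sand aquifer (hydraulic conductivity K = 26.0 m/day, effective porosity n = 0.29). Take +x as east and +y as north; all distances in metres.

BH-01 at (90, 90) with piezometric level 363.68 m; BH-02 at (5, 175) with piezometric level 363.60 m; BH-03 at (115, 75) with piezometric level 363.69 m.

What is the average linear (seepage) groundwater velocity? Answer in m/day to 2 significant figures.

0.13 m/day

With h = a·x + b·y + c and BH-01 as origin, the differences give:
  (-85)·a + 85·b = -0.08
  25·a + (-15)·b = +0.01
Eliminate b (×(-15) and ×85, subtract): -850·a = 0.350 → a = ∂h/∂x = -0.0004118
Back-substitute: b = ∂h/∂y = -0.001353.
|∇h| = √(-0.0004118² + -0.001353²) = 0.001414
Seepage velocity v = K·i/n = 26.0 × 0.001414 / 0.29 = 0.1268 m/day.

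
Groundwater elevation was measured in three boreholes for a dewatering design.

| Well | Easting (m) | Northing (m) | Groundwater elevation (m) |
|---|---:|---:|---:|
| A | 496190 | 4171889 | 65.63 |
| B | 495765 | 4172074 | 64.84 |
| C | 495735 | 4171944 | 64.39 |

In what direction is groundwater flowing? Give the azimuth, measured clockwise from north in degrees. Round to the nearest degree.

With h = a·x + b·y + c and A as origin, the differences give:
  (-425)·a + 185·b = -0.79
  (-455)·a + 55·b = -1.24
Eliminate b (×55 and ×185, subtract): 60800·a = 185.950 → a = ∂h/∂x = +0.003058
Back-substitute: b = ∂h/∂y = +0.002756.
Flow direction (−∇h) has components (-0.003058 E, -0.002756 N).
Azimuth = atan2(E, N) = atan2(-0.003058, -0.002756) = 228.0° ≈ 228°.

228°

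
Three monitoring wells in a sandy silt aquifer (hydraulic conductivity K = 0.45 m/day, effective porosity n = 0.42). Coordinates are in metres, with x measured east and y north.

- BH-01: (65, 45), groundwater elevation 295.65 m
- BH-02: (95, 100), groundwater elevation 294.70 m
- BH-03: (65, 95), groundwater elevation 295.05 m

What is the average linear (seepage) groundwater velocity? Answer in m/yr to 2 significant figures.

Three-point gradient (reference BH-01): Δ to BH-02 = (30, 55, -0.95), Δ to BH-03 = (0, 50, -0.60).
∂h/∂x = -0.009667, ∂h/∂y = -0.01200 (det = 1500).
|∇h| = √(-0.009667² + -0.01200²) = 0.01541
Seepage velocity v = K·i/n = 0.45 × 0.01541 / 0.42 = 0.01651 m/day = 6.03 m/yr.

6.0 m/yr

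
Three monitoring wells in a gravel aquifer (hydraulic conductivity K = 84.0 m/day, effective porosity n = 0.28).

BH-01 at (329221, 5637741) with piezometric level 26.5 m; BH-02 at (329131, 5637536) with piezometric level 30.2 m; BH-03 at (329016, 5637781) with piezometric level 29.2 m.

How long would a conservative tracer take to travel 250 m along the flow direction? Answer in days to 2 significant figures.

44 days

Three-point gradient (reference BH-01): Δ to BH-02 = (-90, -205, +3.7), Δ to BH-03 = (-205, 40, +2.7).
∂h/∂x = -0.01538, ∂h/∂y = -0.01130 (det = -45625).
|∇h| = √(-0.01538² + -0.01130²) = 0.01908
Seepage velocity v = K·i/n = 84.0 × 0.01908 / 0.28 = 5.724 m/day.
t = 250 / 5.724 = 43.68 days.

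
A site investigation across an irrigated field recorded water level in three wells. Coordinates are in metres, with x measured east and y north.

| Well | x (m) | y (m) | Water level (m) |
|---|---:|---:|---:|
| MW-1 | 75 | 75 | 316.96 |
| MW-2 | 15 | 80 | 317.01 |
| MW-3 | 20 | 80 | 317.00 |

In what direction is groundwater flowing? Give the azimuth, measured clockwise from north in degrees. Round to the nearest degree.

008°

Taking MW-1 as reference: MW-2−MW-1 = (-60, 5, +0.05); MW-3−MW-1 = (-55, 5, +0.04).
Determinant of the coordinate differences = (-60)·5 − (-55)·5 = -25.
∂h/∂x = [(+0.05)·5 − (+0.04)·5] / -25 = -0.002000
∂h/∂y = [(-60)·(+0.04) − (-55)·(+0.05)] / -25 = -0.01400
Flow direction (−∇h) has components (+0.002000 E, +0.01400 N).
Azimuth = atan2(E, N) = atan2(+0.002000, +0.01400) = 8.1° ≈ 008°.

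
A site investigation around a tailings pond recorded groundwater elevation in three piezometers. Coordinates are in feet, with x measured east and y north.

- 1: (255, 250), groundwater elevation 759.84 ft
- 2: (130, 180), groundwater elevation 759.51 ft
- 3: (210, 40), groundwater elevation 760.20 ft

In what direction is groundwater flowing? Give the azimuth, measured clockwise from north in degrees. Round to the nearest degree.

302°

Differences from 1: to 2 (Δx, Δy, Δh) = (-125, -70, -0.33); to 3 = (-45, -210, +0.36).
Solve a·Δx + b·Δy = Δh: det = (-125)·(-210) − (-45)·(-70) = 23100.
∂h/∂x = [(-0.33)·(-210) − (+0.36)·(-70)] / 23100 = +0.004091
∂h/∂y = [(-125)·(+0.36) − (-45)·(-0.33)] / 23100 = -0.002591
Flow direction (−∇h) has components (-0.004091 E, +0.002591 N).
Azimuth = atan2(E, N) = atan2(-0.004091, +0.002591) = 302.3° ≈ 302°.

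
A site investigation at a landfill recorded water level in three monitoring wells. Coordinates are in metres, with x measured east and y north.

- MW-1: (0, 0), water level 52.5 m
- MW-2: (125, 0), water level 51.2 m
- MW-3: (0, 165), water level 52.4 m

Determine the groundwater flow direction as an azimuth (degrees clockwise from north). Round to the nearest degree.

∂h/∂x = (51.2 − 52.5) / (125 − 0) = -0.01040
∂h/∂y = (52.4 − 52.5) / (165 − 0) = -0.0006061
Flow direction (−∇h) has components (+0.01040 E, +0.0006061 N).
Azimuth = atan2(E, N) = atan2(+0.01040, +0.0006061) = 86.7° ≈ 087°.

087°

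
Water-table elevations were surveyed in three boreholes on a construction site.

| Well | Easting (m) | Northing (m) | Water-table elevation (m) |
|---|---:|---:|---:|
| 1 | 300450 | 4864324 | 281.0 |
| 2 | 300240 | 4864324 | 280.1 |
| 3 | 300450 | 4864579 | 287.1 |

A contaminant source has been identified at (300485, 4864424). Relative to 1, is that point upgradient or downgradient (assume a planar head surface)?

∂h/∂x = (280.1 − 281.0) / (300240 − 300450) = +0.004286
∂h/∂y = (287.1 − 281.0) / (4864579 − 4864324) = +0.02392
Head at (300485, 4864424) = 281.0 + (+0.004286)·(35) + (+0.02392)·(100) = 283.54 m.
That is higher than the 281.0 m at 1, so the point is upgradient.

upgradient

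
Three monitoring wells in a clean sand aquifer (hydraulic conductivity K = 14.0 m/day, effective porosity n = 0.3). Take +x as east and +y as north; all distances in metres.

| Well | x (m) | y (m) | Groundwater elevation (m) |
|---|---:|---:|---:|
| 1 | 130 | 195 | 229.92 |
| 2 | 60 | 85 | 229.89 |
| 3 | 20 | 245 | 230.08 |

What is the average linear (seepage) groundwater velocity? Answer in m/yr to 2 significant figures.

Differences from 1: to 2 (Δx, Δy, Δh) = (-70, -110, -0.03); to 3 = (-110, 50, +0.16).
Determinant of the coordinate differences = (-70)·50 − (-110)·(-110) = -15600.
∂h/∂x = [(-0.03)·50 − (+0.16)·(-110)] / -15600 = -0.001032
∂h/∂y = [(-70)·(+0.16) − (-110)·(-0.03)] / -15600 = +0.0009295
|∇h| = √(-0.001032² + 0.0009295²) = 0.001389
Seepage velocity v = K·i/n = 14.0 × 0.001389 / 0.3 = 0.06482 m/day = 23.68 m/yr.

24 m/yr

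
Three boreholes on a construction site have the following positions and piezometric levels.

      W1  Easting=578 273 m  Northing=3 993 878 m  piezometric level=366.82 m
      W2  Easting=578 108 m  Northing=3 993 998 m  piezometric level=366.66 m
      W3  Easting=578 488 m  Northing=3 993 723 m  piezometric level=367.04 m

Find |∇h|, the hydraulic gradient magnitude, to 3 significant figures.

Differences from W1: to W2 (Δx, Δy, Δh) = (-165, 120, -0.16); to W3 = (215, -155, +0.22).
Determinant of the coordinate differences = (-165)·(-155) − 215·120 = -225.
∂h/∂x = [(-0.16)·(-155) − (+0.22)·120] / -225 = +0.007111
∂h/∂y = [(-165)·(+0.22) − 215·(-0.16)] / -225 = +0.008444
|∇h| = √(0.007111² + 0.008444²) = 0.01104

0.0110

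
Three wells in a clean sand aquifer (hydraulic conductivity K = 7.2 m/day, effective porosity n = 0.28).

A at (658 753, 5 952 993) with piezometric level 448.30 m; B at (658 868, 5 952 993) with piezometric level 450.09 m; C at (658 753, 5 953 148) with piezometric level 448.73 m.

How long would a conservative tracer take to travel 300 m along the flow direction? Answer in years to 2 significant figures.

∂h/∂x = (450.09 − 448.30) / (658868 − 658753) = +0.01557
∂h/∂y = (448.73 − 448.30) / (5953148 − 5952993) = +0.002774
|∇h| = √(0.01557² + 0.002774²) = 0.01582
Seepage velocity v = K·i/n = 7.2 × 0.01582 / 0.28 = 0.4068 m/day.
t = 300 / 0.4068 = 737.5 days = 2.02 years.

2.0 years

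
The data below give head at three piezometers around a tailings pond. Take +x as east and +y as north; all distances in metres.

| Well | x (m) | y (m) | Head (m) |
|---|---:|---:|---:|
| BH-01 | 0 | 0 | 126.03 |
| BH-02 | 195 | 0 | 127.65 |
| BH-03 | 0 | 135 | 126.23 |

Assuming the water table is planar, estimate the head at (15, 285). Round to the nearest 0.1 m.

∂h/∂x = (127.65 − 126.03) / (195 − 0) = +0.008308
∂h/∂y = (126.23 − 126.03) / (135 − 0) = +0.001481
h(15, 285) = 126.03 + (+0.008308)·(15) + (+0.001481)·(285) = 126.03 +0.125 +0.422 = 126.577 m.

126.6 m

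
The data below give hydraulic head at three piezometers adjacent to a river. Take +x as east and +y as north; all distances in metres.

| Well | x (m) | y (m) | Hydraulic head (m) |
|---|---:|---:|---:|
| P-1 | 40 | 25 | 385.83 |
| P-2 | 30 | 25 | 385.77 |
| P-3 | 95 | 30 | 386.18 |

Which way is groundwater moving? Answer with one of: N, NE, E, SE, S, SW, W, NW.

Differences from P-1: to P-2 (Δx, Δy, Δh) = (-10, 0, -0.06); to P-3 = (55, 5, +0.35).
Determinant of the coordinate differences = (-10)·5 − 55·0 = -50.
∂h/∂x = [(-0.06)·5 − (+0.35)·0] / -50 = +0.006000
∂h/∂y = [(-10)·(+0.35) − 55·(-0.06)] / -50 = +0.004000
Flow = −∇h = (-0.006000 east, -0.004000 north), which points southwest.

SW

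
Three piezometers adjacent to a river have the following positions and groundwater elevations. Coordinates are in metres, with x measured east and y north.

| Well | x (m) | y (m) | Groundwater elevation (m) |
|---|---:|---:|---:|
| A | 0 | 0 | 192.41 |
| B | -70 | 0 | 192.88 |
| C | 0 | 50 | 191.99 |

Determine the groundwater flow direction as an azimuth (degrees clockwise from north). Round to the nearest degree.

039°

∂h/∂x = (192.88 − 192.41) / (-70 − 0) = -0.006714
∂h/∂y = (191.99 − 192.41) / (50 − 0) = -0.008400
Flow direction (−∇h) has components (+0.006714 E, +0.008400 N).
Azimuth = atan2(E, N) = atan2(+0.006714, +0.008400) = 38.6° ≈ 039°.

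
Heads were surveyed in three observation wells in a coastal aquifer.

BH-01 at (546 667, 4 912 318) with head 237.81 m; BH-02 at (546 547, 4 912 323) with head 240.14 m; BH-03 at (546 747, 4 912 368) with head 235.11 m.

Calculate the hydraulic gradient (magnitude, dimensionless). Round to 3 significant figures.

Differences from BH-01: to BH-02 (Δx, Δy, Δh) = (-120, 5, +2.33); to BH-03 = (80, 50, -2.70).
Determinant of the coordinate differences = (-120)·50 − 80·5 = -6400.
∂h/∂x = [(+2.33)·50 − (-2.70)·5] / -6400 = -0.02031
∂h/∂y = [(-120)·(-2.70) − 80·(+2.33)] / -6400 = -0.02150
|∇h| = √(-0.02031² + -0.02150²) = 0.02958

0.0296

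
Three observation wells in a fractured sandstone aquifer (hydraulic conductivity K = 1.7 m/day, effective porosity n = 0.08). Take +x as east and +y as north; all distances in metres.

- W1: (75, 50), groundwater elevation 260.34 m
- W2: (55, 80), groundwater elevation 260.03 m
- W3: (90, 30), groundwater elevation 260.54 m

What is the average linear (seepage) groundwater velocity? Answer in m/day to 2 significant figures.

With h = a·x + b·y + c and W1 as origin, the differences give:
  (-20)·a + 30·b = -0.31
  15·a + (-20)·b = +0.20
Eliminate b (×(-20) and ×30, subtract): -50·a = 0.200 → a = ∂h/∂x = -0.004000
Back-substitute: b = ∂h/∂y = -0.01300.
|∇h| = √(-0.004000² + -0.01300²) = 0.0136
Seepage velocity v = K·i/n = 1.7 × 0.0136 / 0.08 = 0.289 m/day.

0.29 m/day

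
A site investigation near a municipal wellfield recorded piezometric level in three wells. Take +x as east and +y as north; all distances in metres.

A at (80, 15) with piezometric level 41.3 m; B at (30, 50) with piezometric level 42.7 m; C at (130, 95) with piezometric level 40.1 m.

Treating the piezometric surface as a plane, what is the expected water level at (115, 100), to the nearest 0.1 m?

With h = a·x + b·y + c and A as origin, the differences give:
  (-50)·a + 35·b = +1.4
  50·a + 80·b = -1.2
Eliminate b (×80 and ×35, subtract): -5750·a = 154.00 → a = ∂h/∂x = -0.02678
Back-substitute: b = ∂h/∂y = +0.001739.
h(115, 100) = 41.3 + (-0.02678)·(35) + (+0.001739)·(85) = 41.3 -0.937 +0.148 = 40.510 m.

40.5 m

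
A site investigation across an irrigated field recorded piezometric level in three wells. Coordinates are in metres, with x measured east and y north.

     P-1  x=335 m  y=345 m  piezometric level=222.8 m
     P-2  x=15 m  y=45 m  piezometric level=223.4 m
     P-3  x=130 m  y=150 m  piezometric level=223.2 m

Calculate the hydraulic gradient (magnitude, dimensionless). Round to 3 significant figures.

0.00648

Taking P-1 as reference: P-2−P-1 = (-320, -300, +0.6); P-3−P-1 = (-205, -195, +0.4).
Solve a·Δx + b·Δy = Δh: det = (-320)·(-195) − (-205)·(-300) = 900.
∂h/∂x = [(+0.6)·(-195) − (+0.4)·(-300)] / 900 = +0.003333
∂h/∂y = [(-320)·(+0.4) − (-205)·(+0.6)] / 900 = -0.005556
|∇h| = √(0.003333² + -0.005556²) = 0.006479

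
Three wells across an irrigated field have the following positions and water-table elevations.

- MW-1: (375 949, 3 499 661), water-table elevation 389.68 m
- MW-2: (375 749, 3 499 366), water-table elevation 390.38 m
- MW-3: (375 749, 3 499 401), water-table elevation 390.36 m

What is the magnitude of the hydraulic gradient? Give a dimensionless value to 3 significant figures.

Taking MW-1 as reference: MW-2−MW-1 = (-200, -295, +0.70); MW-3−MW-1 = (-200, -260, +0.68).
Determinant of the coordinate differences = (-200)·(-260) − (-200)·(-295) = -7000.
∂h/∂x = [(+0.70)·(-260) − (+0.68)·(-295)] / -7000 = -0.002657
∂h/∂y = [(-200)·(+0.68) − (-200)·(+0.70)] / -7000 = -0.0005714
|∇h| = √(-0.002657² + -0.0005714²) = 0.002718

0.00272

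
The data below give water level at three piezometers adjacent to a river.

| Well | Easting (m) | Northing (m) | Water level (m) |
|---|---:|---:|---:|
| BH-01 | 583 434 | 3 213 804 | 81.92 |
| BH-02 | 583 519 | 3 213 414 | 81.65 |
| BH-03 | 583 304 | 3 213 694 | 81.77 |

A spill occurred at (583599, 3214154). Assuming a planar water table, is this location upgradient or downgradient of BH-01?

With h = a·x + b·y + c and BH-01 as origin, the differences give:
  85·a + (-390)·b = -0.27
  (-130)·a + (-110)·b = -0.15
Eliminate b (×(-110) and ×(-390), subtract): -60050·a = -28.800 → a = ∂h/∂x = +0.0004796
Back-substitute: b = ∂h/∂y = +0.0007968.
Head at (583599, 3214154) = 81.92 + (+0.0004796)·(165) + (+0.0007968)·(350) = 82.28 m.
That is higher than the 81.92 m at BH-01, so the point is upgradient.

upgradient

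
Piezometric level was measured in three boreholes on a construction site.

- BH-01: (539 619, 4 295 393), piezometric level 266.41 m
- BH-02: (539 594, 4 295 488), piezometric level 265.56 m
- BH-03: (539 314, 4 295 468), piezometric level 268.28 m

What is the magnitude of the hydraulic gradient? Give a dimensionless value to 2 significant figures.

0.014

Taking BH-01 as reference: BH-02−BH-01 = (-25, 95, -0.85); BH-03−BH-01 = (-305, 75, +1.87).
Determinant of the coordinate differences = (-25)·75 − (-305)·95 = 27100.
∂h/∂x = [(-0.85)·75 − (+1.87)·95] / 27100 = -0.008908
∂h/∂y = [(-25)·(+1.87) − (-305)·(-0.85)] / 27100 = -0.01129
|∇h| = √(-0.008908² + -0.01129²) = 0.01438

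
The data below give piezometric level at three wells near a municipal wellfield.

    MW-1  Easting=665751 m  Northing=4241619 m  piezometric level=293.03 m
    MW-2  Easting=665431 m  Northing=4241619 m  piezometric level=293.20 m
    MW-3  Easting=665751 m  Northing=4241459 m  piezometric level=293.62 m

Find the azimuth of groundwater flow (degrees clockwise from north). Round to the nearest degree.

∂h/∂x = (293.20 − 293.03) / (665431 − 665751) = -0.0005313
∂h/∂y = (293.62 − 293.03) / (4241459 − 4241619) = -0.003688
Flow direction (−∇h) has components (+0.0005313 E, +0.003688 N).
Azimuth = atan2(E, N) = atan2(+0.0005313, +0.003688) = 8.2° ≈ 008°.

008°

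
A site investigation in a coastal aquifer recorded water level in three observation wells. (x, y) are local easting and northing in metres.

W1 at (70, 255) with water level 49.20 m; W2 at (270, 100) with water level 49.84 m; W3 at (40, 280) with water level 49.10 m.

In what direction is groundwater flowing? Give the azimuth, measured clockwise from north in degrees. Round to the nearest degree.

328°

Three-point gradient (reference W1): Δ to W2 = (200, -155, +0.64), Δ to W3 = (-30, 25, -0.10).
∂h/∂x = +0.001429, ∂h/∂y = -0.002286 (det = 350).
Flow direction (−∇h) has components (-0.001429 E, +0.002286 N).
Azimuth = atan2(E, N) = atan2(-0.001429, +0.002286) = 328.0° ≈ 328°.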